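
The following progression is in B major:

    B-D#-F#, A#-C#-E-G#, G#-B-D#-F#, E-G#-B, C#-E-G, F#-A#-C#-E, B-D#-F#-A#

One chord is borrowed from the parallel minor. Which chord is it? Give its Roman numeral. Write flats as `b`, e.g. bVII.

ii°

B major has the diatonic set B, C#m, D#m, E, F#, G#m, A#dim. B–D#–F# = B, A#–C#–E–G# = A#m7b5, G#–B–D#–F# = G#m7, E–G#–B = E, F#–A#–C#–E = F#7 and B–D#–F#–A# = Bmaj7 are all diatonic. But C#–E–G is foreign: the diatonic ii on degree 2 is C#m, whereas C#dim comes from B minor. It is labeled ii°.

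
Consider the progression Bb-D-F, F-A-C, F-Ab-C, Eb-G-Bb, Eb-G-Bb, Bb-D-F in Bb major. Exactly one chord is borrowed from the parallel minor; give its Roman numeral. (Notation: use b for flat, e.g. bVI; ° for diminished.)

v

In Bb major the diatonic chords are Bb, Cm, Dm, Eb, F, Gm, Adim. Bb–D–F = Bb, F–A–C = F and Eb–G–Bb = Eb are all diatonic. But F–Ab–C is foreign: the diatonic V on degree 5 is F, whereas Fm comes from Bb minor. It is labeled v.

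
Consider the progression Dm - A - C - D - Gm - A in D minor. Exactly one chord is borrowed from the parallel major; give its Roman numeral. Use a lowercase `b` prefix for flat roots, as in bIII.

D minor has the diatonic set Dm, Edim, F, Gm, A, Bb, C (with V from harmonic minor). Dm, A, C and Gm are all diatonic. D (D–F#–A) is not: scale degree 1 in D minor carries Dm (i). In D major the chord on that degree is D, so here it functions as I, borrowed from the parallel major.

I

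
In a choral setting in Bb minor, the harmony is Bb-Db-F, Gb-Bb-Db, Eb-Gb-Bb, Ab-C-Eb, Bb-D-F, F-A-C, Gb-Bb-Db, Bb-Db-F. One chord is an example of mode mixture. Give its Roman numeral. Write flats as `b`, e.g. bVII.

In Bb minor (with V from harmonic minor) the diatonic chords are Bbm, Cdim, Db, Ebm, F, Gb, Ab. Bb–Db–F = Bbm, Gb–Bb–Db = Gb, Eb–Gb–Bb = Ebm, Ab–C–Eb = Ab and F–A–C = F all belong to that set. Bb–D–F doesn't fit — on degree 1 Bb minor would have Bbm (i). Bb is the degree-1 chord of Bb major, so it is the borrowed I.

I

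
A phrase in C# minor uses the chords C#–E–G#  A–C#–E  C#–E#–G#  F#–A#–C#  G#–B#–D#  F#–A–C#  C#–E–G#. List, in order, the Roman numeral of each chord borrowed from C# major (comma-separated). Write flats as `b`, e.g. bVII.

In C# minor (with V from harmonic minor) the diatonic chords are C#m, D#dim, E, F#m, G#, A, B. Of the given chords, C#–E–G# = C#m, A–C#–E = A, G#–B#–D# = G# and F#–A–C# = F#m are diatonic. C#–E#–G# doesn't fit — on degree 1 C# minor would have C#m (i). C# is the degree-1 chord of C# major, so it is the borrowed I. F#–A#–C# doesn't fit — on degree 4 C# minor would have F#m (iv). F# is the degree-4 chord of C# major, so it is the borrowed IV.

I, IV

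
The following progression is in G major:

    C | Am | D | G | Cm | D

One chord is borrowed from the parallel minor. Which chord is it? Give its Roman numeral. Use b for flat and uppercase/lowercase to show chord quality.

G major has the diatonic set G, Am, Bm, C, D, Em, F#dim. Of the given chords, C, Am, D and G are diatonic. Cm (C–Eb–G) doesn't fit — on degree 4 G major would have C (IV). Cm is the degree-4 chord of G minor, so it is the borrowed iv.

iv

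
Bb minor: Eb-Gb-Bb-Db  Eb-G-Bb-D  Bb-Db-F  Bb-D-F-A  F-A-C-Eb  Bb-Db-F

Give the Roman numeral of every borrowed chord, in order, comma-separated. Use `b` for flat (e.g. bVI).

Bb minor has the diatonic set Bbm, Cdim, Db, Ebm, F, Gb, Ab (with V from harmonic minor). Eb–Gb–Bb–Db = Ebm7, Bb–Db–F = Bbm and F–A–C–Eb = F7 all belong to that set. Eb–G–Bb–D doesn't fit — on degree 4 Bb minor would have Ebm (iv). Ebmaj7 is the degree-4 chord of Bb major, so it is the borrowed IVmaj7. But Bb–D–F–A is foreign: the diatonic i on degree 1 is Bbm, whereas Bbmaj7 comes from Bb major. It is labeled Imaj7.

IVmaj7, Imaj7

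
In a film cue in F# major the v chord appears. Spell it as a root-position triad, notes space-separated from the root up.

v is built on scale degree 5, which is C# in both F# major and its parallel. Stacking thirds in F# minor on C# gives C#–E–G#.

C# E G#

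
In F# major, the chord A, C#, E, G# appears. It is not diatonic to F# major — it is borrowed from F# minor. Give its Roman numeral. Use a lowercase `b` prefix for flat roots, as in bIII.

bIIImaj7

In F# major scale degree 3 is A#; A is its lowered form, from F# minor. Diatonically F# major has A#m (iii) on that degree; A–C#–E–G# is instead the major-seventh chord native to F# minor, so it takes the label bIIImaj7.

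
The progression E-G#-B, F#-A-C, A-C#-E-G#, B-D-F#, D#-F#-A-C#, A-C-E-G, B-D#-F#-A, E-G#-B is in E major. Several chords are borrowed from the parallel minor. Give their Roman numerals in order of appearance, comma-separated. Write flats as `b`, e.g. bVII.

The diatonic triads in E major are E, F#m, G#m, A, B, C#m, D#dim. E–G#–B = E, A–C#–E–G# = Amaj7, D#–F#–A–C# = D#m7b5 and B–D#–F#–A = B7 are all diatonic. F#–A–C is not: scale degree 2 in E major carries F#m (ii). In E minor the chord on that degree is F#dim, so here it functions as ii°, borrowed from the parallel minor. But B–D–F# is foreign: the diatonic V on degree 5 is B, whereas Bm comes from E minor. It is labeled v. A–C–E–G is not: scale degree 4 in E major carries A (IV). In E minor the chord on that degree is Am7, so here it functions as iv7, borrowed from the parallel minor.

ii°, v, iv7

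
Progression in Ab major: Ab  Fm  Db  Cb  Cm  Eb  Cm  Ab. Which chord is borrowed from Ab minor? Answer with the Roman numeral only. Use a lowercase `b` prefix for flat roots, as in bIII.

bIII

In Ab major the diatonic chords are Ab, Bbm, Cm, Db, Eb, Fm, Gdim. Ab, Fm, Db, Cm and Eb all belong to that set. Cb (Cb–Eb–Gb) is not: scale degree 3 in Ab major carries Cm (iii). In Ab minor the chord on that degree is Cb, so here it functions as bIII, borrowed from the parallel minor.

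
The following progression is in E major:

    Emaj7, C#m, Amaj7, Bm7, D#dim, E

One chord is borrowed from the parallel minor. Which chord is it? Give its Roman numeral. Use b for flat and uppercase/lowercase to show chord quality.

v7

E major has the diatonic set E, F#m, G#m, A, B, C#m, D#dim. Emaj7, C#m, Amaj7, D#dim and E are all diatonic. But Bm7 (B–D–F#–A) is foreign: the diatonic V on degree 5 is B, whereas Bm7 comes from E minor. It is labeled v7.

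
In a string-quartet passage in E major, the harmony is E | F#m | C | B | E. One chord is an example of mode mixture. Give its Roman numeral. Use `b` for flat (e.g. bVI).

bVI

In E major the diatonic chords are E, F#m, G#m, A, B, C#m, D#dim. E, F#m and B all belong to that set. C (C–E–G) doesn't fit — on degree 6 E major would have C#m (vi). C is the degree-6 chord of E minor, so it is the borrowed bVI.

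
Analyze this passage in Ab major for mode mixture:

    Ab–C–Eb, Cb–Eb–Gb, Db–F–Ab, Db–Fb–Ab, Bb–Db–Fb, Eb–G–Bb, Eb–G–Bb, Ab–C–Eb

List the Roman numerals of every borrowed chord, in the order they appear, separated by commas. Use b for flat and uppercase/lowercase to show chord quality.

Ab major has the diatonic set Ab, Bbm, Cm, Db, Eb, Fm, Gdim. Of the given chords, Ab–C–Eb = Ab, Db–F–Ab = Db and Eb–G–Bb = Eb are diatonic. Cb–Eb–Gb is not: scale degree 3 in Ab major carries Cm (iii). In Ab minor the chord on that degree is Cb, so here it functions as bIII, borrowed from the parallel minor. But Db–Fb–Ab is foreign: the diatonic IV on degree 4 is Db, whereas Dbm comes from Ab minor. It is labeled iv. Bb–Db–Fb is not: scale degree 2 in Ab major carries Bbm (ii). In Ab minor the chord on that degree is Bbdim, so here it functions as ii°, borrowed from the parallel minor.

bIII, iv, ii°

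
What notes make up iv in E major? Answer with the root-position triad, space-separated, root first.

A C E

The root, A, is scale degree 4 — the same note in E major and E minor; only the chord quality changes. In E minor the chord on A is A–C–E.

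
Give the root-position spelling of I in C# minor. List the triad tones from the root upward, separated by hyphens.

I is built on scale degree 1, which is C# in both C# minor and its parallel. In C# major the chord on C# is C#–E#–G#.

C#-E#-G#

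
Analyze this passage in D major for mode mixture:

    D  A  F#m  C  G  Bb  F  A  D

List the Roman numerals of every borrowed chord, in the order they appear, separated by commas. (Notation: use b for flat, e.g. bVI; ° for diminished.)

In D major the diatonic chords are D, Em, F#m, G, A, Bm, C#dim. D, A, F#m and G all belong to that set. But C (C–E–G) is foreign: the diatonic vii° on degree 7 is C#dim, whereas C comes from D minor. It is labeled bVII. Bb (Bb–D–F) is not: scale degree 6 in D major carries Bm (vi). In D minor the chord on that degree is Bb, so here it functions as bVI, borrowed from the parallel minor. F (F–A–C) is not: scale degree 3 in D major carries F#m (iii). In D minor the chord on that degree is F, so here it functions as bIII, borrowed from the parallel minor.

bVII, bVI, bIII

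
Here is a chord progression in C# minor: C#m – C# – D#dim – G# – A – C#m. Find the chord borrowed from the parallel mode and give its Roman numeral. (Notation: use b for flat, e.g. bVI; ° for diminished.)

I

C# minor has the diatonic set C#m, D#dim, E, F#m, G#, A, B (with V from harmonic minor). Of the given chords, C#m, D#dim, G# and A are diatonic. But C# (C#–E#–G#) is foreign: the diatonic i on degree 1 is C#m, whereas C# comes from C# major. It is labeled I.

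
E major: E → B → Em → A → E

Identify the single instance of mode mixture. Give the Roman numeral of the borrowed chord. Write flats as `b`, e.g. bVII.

E major has the diatonic set E, F#m, G#m, A, B, C#m, D#dim. Of the given chords, E, B and A are diatonic. Em (E–G–B) doesn't fit — on degree 1 E major would have E (I). Em is the degree-1 chord of E minor, so it is the borrowed i.

i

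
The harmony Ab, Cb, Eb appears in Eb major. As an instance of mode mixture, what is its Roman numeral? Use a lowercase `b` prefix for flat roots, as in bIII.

The root Ab is the diatonic 4th degree of Eb major; the borrowing shows in the chord quality. Ab–Cb–Eb is a minor chord — the form found in Eb minor, not the diatonic IV (Ab). Borrowed into Eb major it is written iv.

iv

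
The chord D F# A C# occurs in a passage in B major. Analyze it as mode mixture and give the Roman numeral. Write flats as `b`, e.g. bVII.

D is the lowered form of scale degree 3 in B major (the diatonic degree 3 is D#). D–F#–A–C# is a major-seventh chord — the form found in B minor, not the diatonic iii (D#m). Borrowed into B major it is written bIIImaj7.

bIIImaj7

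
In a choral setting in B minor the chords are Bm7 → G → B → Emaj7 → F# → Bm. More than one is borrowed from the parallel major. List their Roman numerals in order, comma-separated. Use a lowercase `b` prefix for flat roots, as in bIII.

I, IVmaj7

The diatonic triads in B minor (with V from harmonic minor) are Bm, C#dim, D, Em, F#, G, A. Of the given chords, Bm7, G, F# and Bm are diatonic. B (B–D#–F#) is not: scale degree 1 in B minor carries Bm (i). In B major the chord on that degree is B, so here it functions as I, borrowed from the parallel major. Emaj7 (E–G#–B–D#) doesn't fit — on degree 4 B minor would have Em (iv). Emaj7 is the degree-4 chord of B major, so it is the borrowed IVmaj7.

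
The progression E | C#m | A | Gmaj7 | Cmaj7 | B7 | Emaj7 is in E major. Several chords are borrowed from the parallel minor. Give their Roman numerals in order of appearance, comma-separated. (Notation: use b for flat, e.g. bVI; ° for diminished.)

In E major the diatonic chords are E, F#m, G#m, A, B, C#m, D#dim. Of the given chords, E, C#m, A, B7 and Emaj7 are diatonic. But Gmaj7 (G–B–D–F#) is foreign: the diatonic iii on degree 3 is G#m, whereas Gmaj7 comes from E minor. It is labeled bIIImaj7. But Cmaj7 (C–E–G–B) is foreign: the diatonic vi on degree 6 is C#m, whereas Cmaj7 comes from E minor. It is labeled bVImaj7.

bIIImaj7, bVImaj7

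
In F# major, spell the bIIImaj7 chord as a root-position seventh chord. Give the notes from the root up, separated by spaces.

The root of bIIImaj7 is the lowered 3rd degree: A# becomes A. Building the major-seventh chord from the parallel minor on A: A–C#–E–G#.

A C# E G#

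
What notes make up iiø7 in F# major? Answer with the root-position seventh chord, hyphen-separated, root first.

G#-B-D-F#

The root, G#, is scale degree 2 — the same note in F# major and F# minor; only the chord quality changes. Building the half-diminished-seventh chord from the parallel minor on G#: G#–B–D–F#.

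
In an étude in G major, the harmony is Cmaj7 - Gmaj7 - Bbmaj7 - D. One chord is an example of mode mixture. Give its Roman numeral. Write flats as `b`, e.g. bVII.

The diatonic triads in G major are G, Am, Bm, C, D, Em, F#dim. Cmaj7, Gmaj7 and D are all diatonic. But Bbmaj7 (Bb–D–F–A) is foreign: the diatonic iii on degree 3 is Bm, whereas Bbmaj7 comes from G minor. It is labeled bIIImaj7.

bIIImaj7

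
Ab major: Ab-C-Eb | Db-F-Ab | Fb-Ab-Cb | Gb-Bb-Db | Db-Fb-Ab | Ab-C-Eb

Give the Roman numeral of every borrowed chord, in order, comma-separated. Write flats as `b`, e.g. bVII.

Ab major has the diatonic set Ab, Bbm, Cm, Db, Eb, Fm, Gdim. Ab–C–Eb = Ab and Db–F–Ab = Db both belong to that set. Fb–Ab–Cb doesn't fit — on degree 6 Ab major would have Fm (vi). Fb is the degree-6 chord of Ab minor, so it is the borrowed bVI. But Gb–Bb–Db is foreign: the diatonic vii° on degree 7 is Gdim, whereas Gb comes from Ab minor. It is labeled bVII. Db–Fb–Ab is not: scale degree 4 in Ab major carries Db (IV). In Ab minor the chord on that degree is Dbm, so here it functions as iv, borrowed from the parallel minor.

bVI, bVII, iv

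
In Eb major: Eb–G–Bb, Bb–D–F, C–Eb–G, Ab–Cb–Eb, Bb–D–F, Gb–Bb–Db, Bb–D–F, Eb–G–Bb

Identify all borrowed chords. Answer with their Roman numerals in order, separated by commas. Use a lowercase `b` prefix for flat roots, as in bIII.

iv, bIII

In Eb major the diatonic chords are Eb, Fm, Gm, Ab, Bb, Cm, Ddim. Of the given chords, Eb–G–Bb = Eb, Bb–D–F = Bb and C–Eb–G = Cm are diatonic. Ab–Cb–Eb is not: scale degree 4 in Eb major carries Ab (IV). In Eb minor the chord on that degree is Abm, so here it functions as iv, borrowed from the parallel minor. Gb–Bb–Db is not: scale degree 3 in Eb major carries Gm (iii). In Eb minor the chord on that degree is Gb, so here it functions as bIII, borrowed from the parallel minor.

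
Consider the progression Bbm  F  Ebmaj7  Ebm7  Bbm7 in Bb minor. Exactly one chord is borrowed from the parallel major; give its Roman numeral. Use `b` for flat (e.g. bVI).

IVmaj7

Bb minor has the diatonic set Bbm, Cdim, Db, Ebm, F, Gb, Ab (with V from harmonic minor). Bbm, F, Ebm7 and Bbm7 are all diatonic. But Ebmaj7 (Eb–G–Bb–D) is foreign: the diatonic iv on degree 4 is Ebm, whereas Ebmaj7 comes from Bb major. It is labeled IVmaj7.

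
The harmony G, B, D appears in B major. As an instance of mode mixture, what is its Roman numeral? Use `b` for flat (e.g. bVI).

bVI

G is the lowered form of scale degree 6 in B major (the diatonic degree 6 is G#). G–B–D is a major chord — the form found in B minor, not the diatonic vi (G#m). Borrowed into B major it is written bVI.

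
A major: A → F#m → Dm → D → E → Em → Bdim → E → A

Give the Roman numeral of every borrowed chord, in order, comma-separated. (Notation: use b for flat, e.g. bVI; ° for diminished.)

The diatonic triads in A major are A, Bm, C#m, D, E, F#m, G#dim. Of the given chords, A, F#m, D and E are diatonic. Dm (D–F–A) doesn't fit — on degree 4 A major would have D (IV). Dm is the degree-4 chord of A minor, so it is the borrowed iv. Em (E–G–B) is not: scale degree 5 in A major carries E (V). In A minor the chord on that degree is Em, so here it functions as v, borrowed from the parallel minor. But Bdim (B–D–F) is foreign: the diatonic ii on degree 2 is Bm, whereas Bdim comes from A minor. It is labeled ii°.

iv, v, ii°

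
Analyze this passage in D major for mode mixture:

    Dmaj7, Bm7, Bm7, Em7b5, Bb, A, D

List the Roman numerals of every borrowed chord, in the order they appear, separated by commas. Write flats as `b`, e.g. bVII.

D major has the diatonic set D, Em, F#m, G, A, Bm, C#dim. Of the given chords, Dmaj7, Bm7, A and D are diatonic. Em7b5 (E–G–Bb–D) is not: scale degree 2 in D major carries Em (ii). In D minor the chord on that degree is Em7b5, so here it functions as iiø7, borrowed from the parallel minor. But Bb (Bb–D–F) is foreign: the diatonic vi on degree 6 is Bm, whereas Bb comes from D minor. It is labeled bVI.

iiø7, bVI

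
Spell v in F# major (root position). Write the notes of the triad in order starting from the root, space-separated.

The root, C#, is scale degree 5 — the same note in F# major and F# minor; only the chord quality changes. In F# minor the chord on C# is C#–E–G#.

C# E G#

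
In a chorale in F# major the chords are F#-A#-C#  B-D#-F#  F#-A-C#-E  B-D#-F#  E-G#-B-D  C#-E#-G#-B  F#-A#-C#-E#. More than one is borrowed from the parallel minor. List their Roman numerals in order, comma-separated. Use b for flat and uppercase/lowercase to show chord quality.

F# major has the diatonic set F#, G#m, A#m, B, C#, D#m, E#dim. F#–A#–C# = F#, B–D#–F# = B, C#–E#–G#–B = C#7 and F#–A#–C#–E# = F#maj7 are all diatonic. F#–A–C#–E is not: scale degree 1 in F# major carries F# (I). In F# minor the chord on that degree is F#m7, so here it functions as i7, borrowed from the parallel minor. E–G#–B–D is not: scale degree 7 in F# major carries E#dim (vii°). In F# minor the chord on that degree is E7, so here it functions as bVII7, borrowed from the parallel minor.

i7, bVII7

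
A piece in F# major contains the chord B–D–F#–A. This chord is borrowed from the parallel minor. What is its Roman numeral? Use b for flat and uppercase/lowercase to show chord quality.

iv7

B is scale degree 4 in F# major. B–D–F#–A is a minor-seventh chord — the form found in F# minor, not the diatonic IV (B). Borrowed into F# major it is written iv7.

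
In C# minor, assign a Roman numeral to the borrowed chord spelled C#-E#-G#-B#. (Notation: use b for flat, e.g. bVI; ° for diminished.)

The root C# is the diatonic 1st degree of C# minor; the borrowing shows in the chord quality. The diatonic chord on degree 1 would be C#m (i), but C#–E#–G#–B# is the major-seventh chord from C# major. As a borrowed chord it is labeled Imaj7.

Imaj7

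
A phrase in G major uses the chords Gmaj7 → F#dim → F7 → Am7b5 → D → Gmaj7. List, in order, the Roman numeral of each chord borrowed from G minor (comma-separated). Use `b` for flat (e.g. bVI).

G major has the diatonic set G, Am, Bm, C, D, Em, F#dim. Gmaj7, F#dim and D all belong to that set. F7 (F–A–C–Eb) is not: scale degree 7 in G major carries F#dim (vii°). In G minor the chord on that degree is F7, so here it functions as bVII7, borrowed from the parallel minor. Am7b5 (A–C–Eb–G) doesn't fit — on degree 2 G major would have Am (ii). Am7b5 is the degree-2 chord of G minor, so it is the borrowed iiø7.

bVII7, iiø7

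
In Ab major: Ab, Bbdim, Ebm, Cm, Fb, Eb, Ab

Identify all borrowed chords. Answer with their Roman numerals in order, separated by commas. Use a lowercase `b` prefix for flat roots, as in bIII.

Ab major has the diatonic set Ab, Bbm, Cm, Db, Eb, Fm, Gdim. Ab, Cm and Eb all belong to that set. Bbdim (Bb–Db–Fb) is not: scale degree 2 in Ab major carries Bbm (ii). In Ab minor the chord on that degree is Bbdim, so here it functions as ii°, borrowed from the parallel minor. Ebm (Eb–Gb–Bb) doesn't fit — on degree 5 Ab major would have Eb (V). Ebm is the degree-5 chord of Ab minor, so it is the borrowed v. Fb (Fb–Ab–Cb) doesn't fit — on degree 6 Ab major would have Fm (vi). Fb is the degree-6 chord of Ab minor, so it is the borrowed bVI.

ii°, v, bVI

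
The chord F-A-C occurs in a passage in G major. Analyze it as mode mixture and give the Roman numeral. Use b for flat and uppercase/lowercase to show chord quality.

bVII

The root F is the lowered 7th scale degree — diatonically G major has F# there. F–A–C is a major chord — the form found in G minor, not the diatonic vii° (F#dim). Borrowed into G major it is written bVII.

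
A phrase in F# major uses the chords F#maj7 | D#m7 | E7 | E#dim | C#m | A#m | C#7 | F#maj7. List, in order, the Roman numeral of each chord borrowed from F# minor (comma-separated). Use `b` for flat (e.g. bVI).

F# major has the diatonic set F#, G#m, A#m, B, C#, D#m, E#dim. Of the given chords, F#maj7, D#m7, E#dim, A#m and C#7 are diatonic. E7 (E–G#–B–D) doesn't fit — on degree 7 F# major would have E#dim (vii°). E7 is the degree-7 chord of F# minor, so it is the borrowed bVII7. But C#m (C#–E–G#) is foreign: the diatonic V on degree 5 is C#, whereas C#m comes from F# minor. It is labeled v.

bVII7, v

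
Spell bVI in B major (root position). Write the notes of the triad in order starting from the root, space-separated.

G B D

bVI is built on the lowered scale degree 6. In B major degree 6 is G#; lowered it becomes G. Stacking thirds in B minor on G gives G–B–D.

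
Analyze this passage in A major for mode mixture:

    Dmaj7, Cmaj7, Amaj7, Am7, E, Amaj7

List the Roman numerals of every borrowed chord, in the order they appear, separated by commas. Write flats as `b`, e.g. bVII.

In A major the diatonic chords are A, Bm, C#m, D, E, F#m, G#dim. Dmaj7, Amaj7 and E all belong to that set. Cmaj7 (C–E–G–B) is not: scale degree 3 in A major carries C#m (iii). In A minor the chord on that degree is Cmaj7, so here it functions as bIIImaj7, borrowed from the parallel minor. Am7 (A–C–E–G) doesn't fit — on degree 1 A major would have A (I). Am7 is the degree-1 chord of A minor, so it is the borrowed i7.

bIIImaj7, i7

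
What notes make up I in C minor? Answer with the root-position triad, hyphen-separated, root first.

C-E-G

I is built on scale degree 1, which is C in both C minor and its parallel. In C major the chord on C is C–E–G.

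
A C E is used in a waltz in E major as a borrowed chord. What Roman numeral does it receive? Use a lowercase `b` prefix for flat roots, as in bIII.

iv

A is scale degree 4 in E major. A–C–E is a minor chord — the form found in E minor, not the diatonic IV (A). Borrowed into E major it is written iv.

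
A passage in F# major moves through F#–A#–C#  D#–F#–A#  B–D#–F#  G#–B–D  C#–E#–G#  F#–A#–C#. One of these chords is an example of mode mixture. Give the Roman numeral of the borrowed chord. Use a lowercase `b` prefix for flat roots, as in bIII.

The diatonic triads in F# major are F#, G#m, A#m, B, C#, D#m, E#dim. F#–A#–C# = F#, D#–F#–A# = D#m, B–D#–F# = B and C#–E#–G# = C# are all diatonic. But G#–B–D is foreign: the diatonic ii on degree 2 is G#m, whereas G#dim comes from F# minor. It is labeled ii°.

ii°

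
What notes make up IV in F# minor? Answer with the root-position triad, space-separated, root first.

B D# F#

The root, B, is scale degree 4 — the same note in F# minor and F# major; only the chord quality changes. In F# major the chord on B is B–D#–F#.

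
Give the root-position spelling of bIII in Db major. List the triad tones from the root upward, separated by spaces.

Fb Ab Cb

The root of bIII is the lowered 3rd degree: F becomes Fb. In Db minor the chord on Fb is Fb–Ab–Cb.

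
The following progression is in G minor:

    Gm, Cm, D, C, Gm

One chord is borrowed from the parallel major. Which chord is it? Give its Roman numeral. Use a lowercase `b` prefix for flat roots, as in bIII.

IV

G minor has the diatonic set Gm, Adim, Bb, Cm, D, Eb, F (with V from harmonic minor). Gm, Cm and D are all diatonic. But C (C–E–G) is foreign: the diatonic iv on degree 4 is Cm, whereas C comes from G major. It is labeled IV.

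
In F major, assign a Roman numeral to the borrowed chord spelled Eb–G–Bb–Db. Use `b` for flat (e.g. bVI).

bVII7

Eb is the lowered form of scale degree 7 in F major (the diatonic degree 7 is E). Eb–G–Bb–Db is a dominant-seventh chord — the form found in F minor, not the diatonic vii° (Edim). Borrowed into F major it is written bVII7.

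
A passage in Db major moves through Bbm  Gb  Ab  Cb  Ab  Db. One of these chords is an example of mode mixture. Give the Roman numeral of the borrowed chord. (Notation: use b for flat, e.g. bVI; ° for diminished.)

bVII

In Db major the diatonic chords are Db, Ebm, Fm, Gb, Ab, Bbm, Cdim. Of the given chords, Bbm, Gb, Ab and Db are diatonic. Cb (Cb–Eb–Gb) is not: scale degree 7 in Db major carries Cdim (vii°). In Db minor the chord on that degree is Cb, so here it functions as bVII, borrowed from the parallel minor.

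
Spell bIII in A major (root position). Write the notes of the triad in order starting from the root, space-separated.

C E G

The root of bIII is the lowered 3rd degree: C# becomes C. In A minor the chord on C is C–E–G.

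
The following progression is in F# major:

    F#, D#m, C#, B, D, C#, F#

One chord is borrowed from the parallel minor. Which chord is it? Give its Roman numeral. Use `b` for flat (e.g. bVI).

bVI

F# major has the diatonic set F#, G#m, A#m, B, C#, D#m, E#dim. Of the given chords, F#, D#m, C# and B are diatonic. D (D–F#–A) doesn't fit — on degree 6 F# major would have D#m (vi). D is the degree-6 chord of F# minor, so it is the borrowed bVI.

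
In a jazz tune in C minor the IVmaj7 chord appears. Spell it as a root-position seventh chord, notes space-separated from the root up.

The root, F, is scale degree 4 — the same note in C minor and C major; only the chord quality changes. Stacking thirds in C major on F gives F–A–C–E.

F A C E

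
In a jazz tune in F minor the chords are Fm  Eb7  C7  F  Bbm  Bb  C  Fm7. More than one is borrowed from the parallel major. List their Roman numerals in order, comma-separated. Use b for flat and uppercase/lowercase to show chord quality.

I, IV

The diatonic triads in F minor (with V from harmonic minor) are Fm, Gdim, Ab, Bbm, C, Db, Eb. Fm, Eb7, C7, Bbm, C and Fm7 all belong to that set. F (F–A–C) is not: scale degree 1 in F minor carries Fm (i). In F major the chord on that degree is F, so here it functions as I, borrowed from the parallel major. Bb (Bb–D–F) doesn't fit — on degree 4 F minor would have Bbm (iv). Bb is the degree-4 chord of F major, so it is the borrowed IV.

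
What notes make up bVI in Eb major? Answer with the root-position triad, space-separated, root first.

Cb Eb Gb

bVI is built on the lowered scale degree 6. In Eb major degree 6 is C; lowered it becomes Cb. Building the major chord from the parallel minor on Cb: Cb–Eb–Gb.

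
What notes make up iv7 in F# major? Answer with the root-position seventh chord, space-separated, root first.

B D F# A

iv7 is built on scale degree 4, which is B in both F# major and its parallel. In F# minor the chord on B is B–D–F#–A.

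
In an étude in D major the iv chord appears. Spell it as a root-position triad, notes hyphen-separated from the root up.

iv is built on scale degree 4, which is G in both D major and its parallel. Building the minor chord from the parallel minor on G: G–Bb–D.

G-Bb-D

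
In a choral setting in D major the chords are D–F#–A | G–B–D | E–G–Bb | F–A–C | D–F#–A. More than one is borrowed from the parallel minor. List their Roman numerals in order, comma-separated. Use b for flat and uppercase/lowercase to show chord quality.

In D major the diatonic chords are D, Em, F#m, G, A, Bm, C#dim. Of the given chords, D–F#–A = D and G–B–D = G are diatonic. E–G–Bb doesn't fit — on degree 2 D major would have Em (ii). Edim is the degree-2 chord of D minor, so it is the borrowed ii°. F–A–C doesn't fit — on degree 3 D major would have F#m (iii). F is the degree-3 chord of D minor, so it is the borrowed bIII.

ii°, bIII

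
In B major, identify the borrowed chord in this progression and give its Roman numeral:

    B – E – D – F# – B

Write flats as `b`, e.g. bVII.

bIII

In B major the diatonic chords are B, C#m, D#m, E, F#, G#m, A#dim. B, E and F# all belong to that set. D (D–F#–A) is not: scale degree 3 in B major carries D#m (iii). In B minor the chord on that degree is D, so here it functions as bIII, borrowed from the parallel minor.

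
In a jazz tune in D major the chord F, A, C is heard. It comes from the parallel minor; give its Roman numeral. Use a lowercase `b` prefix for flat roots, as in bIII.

bIII

F is the lowered form of scale degree 3 in D major (the diatonic degree 3 is F#). F–A–C is a major chord — the form found in D minor, not the diatonic iii (F#m). Borrowed into D major it is written bIII.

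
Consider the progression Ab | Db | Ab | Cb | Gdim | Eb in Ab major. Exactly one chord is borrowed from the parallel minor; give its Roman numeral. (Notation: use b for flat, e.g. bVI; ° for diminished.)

In Ab major the diatonic chords are Ab, Bbm, Cm, Db, Eb, Fm, Gdim. Ab, Db, Gdim and Eb are all diatonic. Cb (Cb–Eb–Gb) doesn't fit — on degree 3 Ab major would have Cm (iii). Cb is the degree-3 chord of Ab minor, so it is the borrowed bIII.

bIII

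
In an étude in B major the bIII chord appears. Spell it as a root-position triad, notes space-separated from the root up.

bIII is built on the lowered scale degree 3. In B major degree 3 is D#; lowered it becomes D. In B minor the chord on D is D–F#–A.

D F# A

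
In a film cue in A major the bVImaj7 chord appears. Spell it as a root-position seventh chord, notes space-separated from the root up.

bVImaj7 is built on the lowered scale degree 6. In A major degree 6 is F#; lowered it becomes F. Stacking thirds in A minor on F gives F–A–C–E.

F A C E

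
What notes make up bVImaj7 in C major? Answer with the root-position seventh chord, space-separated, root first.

Scale degree 6 in C major is A. bVImaj7 uses the lowered form, Ab, taken from C minor. Stacking thirds in C minor on Ab gives Ab–C–Eb–G.

Ab C Eb G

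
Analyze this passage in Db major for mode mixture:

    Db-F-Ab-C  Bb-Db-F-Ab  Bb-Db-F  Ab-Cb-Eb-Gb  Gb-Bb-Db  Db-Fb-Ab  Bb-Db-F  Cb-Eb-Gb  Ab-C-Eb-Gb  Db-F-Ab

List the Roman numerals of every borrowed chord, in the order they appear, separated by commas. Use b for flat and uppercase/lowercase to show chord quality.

In Db major the diatonic chords are Db, Ebm, Fm, Gb, Ab, Bbm, Cdim. Db–F–Ab–C = Dbmaj7, Bb–Db–F–Ab = Bbm7, Bb–Db–F = Bbm, Gb–Bb–Db = Gb, Ab–C–Eb–Gb = Ab7 and Db–F–Ab = Db are all diatonic. Ab–Cb–Eb–Gb doesn't fit — on degree 5 Db major would have Ab (V). Abm7 is the degree-5 chord of Db minor, so it is the borrowed v7. Db–Fb–Ab is not: scale degree 1 in Db major carries Db (I). In Db minor the chord on that degree is Dbm, so here it functions as i, borrowed from the parallel minor. Cb–Eb–Gb doesn't fit — on degree 7 Db major would have Cdim (vii°). Cb is the degree-7 chord of Db minor, so it is the borrowed bVII.

v7, i, bVII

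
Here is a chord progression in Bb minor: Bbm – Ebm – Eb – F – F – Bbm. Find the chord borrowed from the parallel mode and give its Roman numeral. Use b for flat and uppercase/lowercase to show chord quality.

The diatonic triads in Bb minor (with V from harmonic minor) are Bbm, Cdim, Db, Ebm, F, Gb, Ab. Bbm, Ebm and F are all diatonic. Eb (Eb–G–Bb) doesn't fit — on degree 4 Bb minor would have Ebm (iv). Eb is the degree-4 chord of Bb major, so it is the borrowed IV.

IV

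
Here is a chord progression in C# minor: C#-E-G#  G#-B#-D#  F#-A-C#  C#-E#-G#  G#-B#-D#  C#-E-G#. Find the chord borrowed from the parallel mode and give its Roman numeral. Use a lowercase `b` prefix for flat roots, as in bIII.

In C# minor (with V from harmonic minor) the diatonic chords are C#m, D#dim, E, F#m, G#, A, B. Of the given chords, C#–E–G# = C#m, G#–B#–D# = G# and F#–A–C# = F#m are diatonic. But C#–E#–G# is foreign: the diatonic i on degree 1 is C#m, whereas C# comes from C# major. It is labeled I.

I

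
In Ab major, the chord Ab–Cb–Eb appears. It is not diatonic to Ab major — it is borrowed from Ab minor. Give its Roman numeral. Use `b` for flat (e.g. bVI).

Ab is scale degree 1 in Ab major. Ab–Cb–Eb is a minor chord — the form found in Ab minor, not the diatonic I (Ab). Borrowed into Ab major it is written i.

i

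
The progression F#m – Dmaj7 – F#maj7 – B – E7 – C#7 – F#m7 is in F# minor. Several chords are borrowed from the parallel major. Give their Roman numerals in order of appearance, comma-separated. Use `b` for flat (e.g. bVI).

The diatonic triads in F# minor (with V from harmonic minor) are F#m, G#dim, A, Bm, C#, D, E. Of the given chords, F#m, Dmaj7, E7, C#7 and F#m7 are diatonic. F#maj7 (F#–A#–C#–E#) is not: scale degree 1 in F# minor carries F#m (i). In F# major the chord on that degree is F#maj7, so here it functions as Imaj7, borrowed from the parallel major. But B (B–D#–F#) is foreign: the diatonic iv on degree 4 is Bm, whereas B comes from F# major. It is labeled IV.

Imaj7, IV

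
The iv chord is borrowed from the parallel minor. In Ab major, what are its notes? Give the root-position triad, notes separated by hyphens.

The root, Db, is scale degree 4 — the same note in Ab major and Ab minor; only the chord quality changes. Building the minor chord from the parallel minor on Db: Db–Fb–Ab.

Db-Fb-Ab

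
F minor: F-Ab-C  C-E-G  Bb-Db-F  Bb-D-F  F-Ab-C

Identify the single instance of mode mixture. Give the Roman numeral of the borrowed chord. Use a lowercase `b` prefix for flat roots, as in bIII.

In F minor (with V from harmonic minor) the diatonic chords are Fm, Gdim, Ab, Bbm, C, Db, Eb. Of the given chords, F–Ab–C = Fm, C–E–G = C and Bb–Db–F = Bbm are diatonic. Bb–D–F is not: scale degree 4 in F minor carries Bbm (iv). In F major the chord on that degree is Bb, so here it functions as IV, borrowed from the parallel major.

IV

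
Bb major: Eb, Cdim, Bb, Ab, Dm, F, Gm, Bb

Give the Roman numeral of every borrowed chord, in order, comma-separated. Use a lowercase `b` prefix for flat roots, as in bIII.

ii°, bVII

In Bb major the diatonic chords are Bb, Cm, Dm, Eb, F, Gm, Adim. Eb, Bb, Dm, F and Gm all belong to that set. Cdim (C–Eb–Gb) doesn't fit — on degree 2 Bb major would have Cm (ii). Cdim is the degree-2 chord of Bb minor, so it is the borrowed ii°. But Ab (Ab–C–Eb) is foreign: the diatonic vii° on degree 7 is Adim, whereas Ab comes from Bb minor. It is labeled bVII.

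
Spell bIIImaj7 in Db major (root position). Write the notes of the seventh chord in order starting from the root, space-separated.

The root of bIIImaj7 is the lowered 3rd degree: F becomes Fb. Stacking thirds in Db minor on Fb gives Fb–Ab–Cb–Eb.

Fb Ab Cb Eb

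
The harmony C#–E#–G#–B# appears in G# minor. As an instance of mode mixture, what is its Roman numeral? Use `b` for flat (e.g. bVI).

The root C# is the diatonic 4th degree of G# minor; the borrowing shows in the chord quality. The diatonic chord on degree 4 would be C#m (iv), but C#–E#–G#–B# is the major-seventh chord from G# major. As a borrowed chord it is labeled IVmaj7.

IVmaj7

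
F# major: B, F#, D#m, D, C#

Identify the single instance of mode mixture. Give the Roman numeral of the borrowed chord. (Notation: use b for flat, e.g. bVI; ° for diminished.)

bVI

The diatonic triads in F# major are F#, G#m, A#m, B, C#, D#m, E#dim. B, F#, D#m and C# are all diatonic. D (D–F#–A) doesn't fit — on degree 6 F# major would have D#m (vi). D is the degree-6 chord of F# minor, so it is the borrowed bVI.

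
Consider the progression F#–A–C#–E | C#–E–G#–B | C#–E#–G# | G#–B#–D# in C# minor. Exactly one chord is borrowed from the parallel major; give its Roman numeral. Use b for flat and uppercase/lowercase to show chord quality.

I

C# minor has the diatonic set C#m, D#dim, E, F#m, G#, A, B (with V from harmonic minor). F#–A–C#–E = F#m7, C#–E–G#–B = C#m7 and G#–B#–D# = G# all belong to that set. C#–E#–G# doesn't fit — on degree 1 C# minor would have C#m (i). C# is the degree-1 chord of C# major, so it is the borrowed I.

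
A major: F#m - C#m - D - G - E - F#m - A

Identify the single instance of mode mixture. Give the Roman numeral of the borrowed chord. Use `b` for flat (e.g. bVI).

bVII

A major has the diatonic set A, Bm, C#m, D, E, F#m, G#dim. F#m, C#m, D, E and A all belong to that set. But G (G–B–D) is foreign: the diatonic vii° on degree 7 is G#dim, whereas G comes from A minor. It is labeled bVII.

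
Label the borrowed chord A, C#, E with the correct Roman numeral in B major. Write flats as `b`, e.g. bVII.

A is the lowered form of scale degree 7 in B major (the diatonic degree 7 is A#). Diatonically B major has A#dim (vii°) on that degree; A–C#–E is instead the major chord native to B minor, so it takes the label bVII.

bVII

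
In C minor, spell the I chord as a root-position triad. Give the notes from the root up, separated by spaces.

The root, C, is scale degree 1 — the same note in C minor and C major; only the chord quality changes. In C major the chord on C is C–E–G.

C E G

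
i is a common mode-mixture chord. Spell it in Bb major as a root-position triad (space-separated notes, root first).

i is built on scale degree 1, which is Bb in both Bb major and its parallel. In Bb minor the chord on Bb is Bb–Db–F.

Bb Db F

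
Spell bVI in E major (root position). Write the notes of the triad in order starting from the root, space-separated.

C E G

The root of bVI is the lowered 6th degree: C# becomes C. Stacking thirds in E minor on C gives C–E–G.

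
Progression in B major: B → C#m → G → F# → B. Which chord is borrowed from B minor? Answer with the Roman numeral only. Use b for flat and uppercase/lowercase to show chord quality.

B major has the diatonic set B, C#m, D#m, E, F#, G#m, A#dim. B, C#m and F# are all diatonic. But G (G–B–D) is foreign: the diatonic vi on degree 6 is G#m, whereas G comes from B minor. It is labeled bVI.

bVI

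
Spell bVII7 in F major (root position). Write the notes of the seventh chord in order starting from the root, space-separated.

Eb G Bb Db

Scale degree 7 in F major is E. bVII7 uses the lowered form, Eb, taken from F minor. Stacking thirds in F minor on Eb gives Eb–G–Bb–Db.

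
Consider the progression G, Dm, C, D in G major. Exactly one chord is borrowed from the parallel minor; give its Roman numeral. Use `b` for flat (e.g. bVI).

G major has the diatonic set G, Am, Bm, C, D, Em, F#dim. G, C and D all belong to that set. Dm (D–F–A) is not: scale degree 5 in G major carries D (V). In G minor the chord on that degree is Dm, so here it functions as v, borrowed from the parallel minor.

v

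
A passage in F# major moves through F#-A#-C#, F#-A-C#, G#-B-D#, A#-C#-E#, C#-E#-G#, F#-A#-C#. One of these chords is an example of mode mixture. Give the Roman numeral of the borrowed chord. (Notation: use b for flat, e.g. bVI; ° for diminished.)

i

The diatonic triads in F# major are F#, G#m, A#m, B, C#, D#m, E#dim. Of the given chords, F#–A#–C# = F#, G#–B–D# = G#m, A#–C#–E# = A#m and C#–E#–G# = C# are diatonic. F#–A–C# doesn't fit — on degree 1 F# major would have F# (I). F#m is the degree-1 chord of F# minor, so it is the borrowed i.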